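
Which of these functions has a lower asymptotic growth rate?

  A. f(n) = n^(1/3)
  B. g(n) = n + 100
A

f(n) = n^(1/3) is O(n^(1/3)), while g(n) = n + 100 is O(n).
Since O(n^(1/3)) grows slower than O(n), f(n) is dominated.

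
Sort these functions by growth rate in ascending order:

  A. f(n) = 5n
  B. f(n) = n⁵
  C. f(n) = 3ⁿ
A < B < C

Comparing growth rates:
A = 5n is O(n)
B = n⁵ is O(n⁵)
C = 3ⁿ is O(3ⁿ)

Therefore, the order from slowest to fastest is: A < B < C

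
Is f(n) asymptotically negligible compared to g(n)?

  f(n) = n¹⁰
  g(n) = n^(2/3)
False

f(n) = n¹⁰ is O(n¹⁰), and g(n) = n^(2/3) is O(n^(2/3)).
Since O(n¹⁰) grows faster than or equal to O(n^(2/3)), f(n) = o(g(n)) is false.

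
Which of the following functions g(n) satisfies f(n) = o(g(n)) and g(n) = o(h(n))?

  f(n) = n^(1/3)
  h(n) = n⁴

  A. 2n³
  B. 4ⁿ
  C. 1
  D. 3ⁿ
A

We need g(n) with n^(1/3) = o(g(n)) and g(n) = o(n⁴), i.e. O(n^(1/3)) ≺ g ≺ O(n⁴).
Check each option:
  A. 2n³ — O(n³) is strictly between O(n^(1/3)) and O(n⁴) ✓
  B. 4ⁿ — O(4ⁿ) does not grow strictly slower than h(n)
  C. 1 — O(1) does not grow strictly faster than f(n)
  D. 3ⁿ — O(3ⁿ) does not grow strictly slower than h(n)

Only option A (2n³) lies strictly between.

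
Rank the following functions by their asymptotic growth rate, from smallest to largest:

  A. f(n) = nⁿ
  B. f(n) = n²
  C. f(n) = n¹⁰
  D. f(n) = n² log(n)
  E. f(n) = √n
E < B < D < C < A

Comparing growth rates:
E = √n is O(√n)
B = n² is O(n²)
D = n² log(n) is O(n² log n)
C = n¹⁰ is O(n¹⁰)
A = nⁿ is O(nⁿ)

Therefore, the order from slowest to fastest is: E < B < D < C < A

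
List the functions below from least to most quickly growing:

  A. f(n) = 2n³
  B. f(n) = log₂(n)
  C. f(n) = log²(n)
B < C < A

Comparing growth rates:
B = log₂(n) is O(log n)
C = log²(n) is O(log² n)
A = 2n³ is O(n³)

Therefore, the order from slowest to fastest is: B < C < A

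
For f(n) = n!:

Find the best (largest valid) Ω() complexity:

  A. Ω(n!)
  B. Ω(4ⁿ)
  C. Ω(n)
A

f(n) = n! is Ω(n!).
All listed options are valid Big-Ω bounds (lower bounds),
but Ω(n!) is the tightest (largest valid bound).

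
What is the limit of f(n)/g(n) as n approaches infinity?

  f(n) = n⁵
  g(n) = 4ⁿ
0

Since n⁵ (O(n⁵)) grows slower than 4ⁿ (O(4ⁿ)),
the ratio f(n)/g(n) → 0 as n → ∞.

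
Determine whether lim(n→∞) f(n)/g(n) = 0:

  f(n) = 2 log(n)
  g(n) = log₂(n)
False

f(n) = 2 log(n) is O(log n), and g(n) = log₂(n) is O(log n).
Since they have the same growth rate, f(n) = o(g(n)) is false.
(f = o(g) requires f to grow strictly slower, not equal.)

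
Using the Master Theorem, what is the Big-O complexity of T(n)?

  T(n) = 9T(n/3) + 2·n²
Θ(n² log n)

Master Theorem: a = 9, b = 3, f(n) = 2·n².
Compute the critical exponent d = log₃(9) = 2.
Compare f(n) = Θ(n²) against n^d:
  k = 2 = d, so f(n) = Θ(n^d) — Case 2.
  Work is balanced across levels: T(n) = Θ(n^d log n) = Θ(n² log n).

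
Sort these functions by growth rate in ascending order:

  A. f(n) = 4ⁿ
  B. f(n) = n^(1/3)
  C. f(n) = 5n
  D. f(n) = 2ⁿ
B < C < D < A

Comparing growth rates:
B = n^(1/3) is O(n^(1/3))
C = 5n is O(n)
D = 2ⁿ is O(2ⁿ)
A = 4ⁿ is O(4ⁿ)

Therefore, the order from slowest to fastest is: B < C < D < A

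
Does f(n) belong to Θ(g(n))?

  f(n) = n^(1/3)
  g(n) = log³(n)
False

f(n) = n^(1/3) is O(n^(1/3)), and g(n) = log³(n) is O(log³ n).
Since they have different growth rates, f(n) = Θ(g(n)) is false.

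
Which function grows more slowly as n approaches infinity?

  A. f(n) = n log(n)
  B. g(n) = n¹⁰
A

f(n) = n log(n) is O(n log n), while g(n) = n¹⁰ is O(n¹⁰).
Since O(n log n) grows slower than O(n¹⁰), f(n) is dominated.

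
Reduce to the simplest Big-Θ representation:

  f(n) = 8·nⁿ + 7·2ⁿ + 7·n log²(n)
Θ(nⁿ)

Order the terms by growth rate: 7·n log²(n) ≺ 7·2ⁿ ≺ 8·nⁿ.
The fastest-growing term 8·nⁿ dominates as n → ∞; dropping its constant factor gives Θ(nⁿ).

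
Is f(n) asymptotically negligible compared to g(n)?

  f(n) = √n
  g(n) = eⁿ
True

f(n) = √n is O(√n), and g(n) = eⁿ is O(eⁿ).
Since O(√n) grows strictly slower than O(eⁿ), f(n) = o(g(n)) is true.
This means lim(n→∞) f(n)/g(n) = 0.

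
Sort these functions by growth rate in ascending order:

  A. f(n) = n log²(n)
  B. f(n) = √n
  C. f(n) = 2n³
B < A < C

Comparing growth rates:
B = √n is O(√n)
A = n log²(n) is O(n log² n)
C = 2n³ is O(n³)

Therefore, the order from slowest to fastest is: B < A < C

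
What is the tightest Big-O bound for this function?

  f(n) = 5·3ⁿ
O(3ⁿ)

The dominant term in 5·3ⁿ is 5·3ⁿ, which is Θ(3ⁿ).
Constants are absorbed, so the tightest bound is O(3ⁿ).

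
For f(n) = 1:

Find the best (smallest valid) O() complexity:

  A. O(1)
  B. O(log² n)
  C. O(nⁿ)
A

f(n) = 1 is O(1).
All listed options are valid Big-O bounds (upper bounds),
but O(1) is the tightest (smallest valid bound).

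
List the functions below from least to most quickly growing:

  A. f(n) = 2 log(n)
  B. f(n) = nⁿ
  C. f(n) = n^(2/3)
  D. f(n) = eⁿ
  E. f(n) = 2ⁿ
A < C < E < D < B

Comparing growth rates:
A = 2 log(n) is O(log n)
C = n^(2/3) is O(n^(2/3))
E = 2ⁿ is O(2ⁿ)
D = eⁿ is O(eⁿ)
B = nⁿ is O(nⁿ)

Therefore, the order from slowest to fastest is: A < C < E < D < B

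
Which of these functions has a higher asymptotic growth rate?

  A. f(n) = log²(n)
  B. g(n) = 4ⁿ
B

f(n) = log²(n) is O(log² n), while g(n) = 4ⁿ is O(4ⁿ).
Since O(4ⁿ) grows faster than O(log² n), g(n) dominates.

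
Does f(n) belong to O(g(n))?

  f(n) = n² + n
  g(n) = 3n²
True

f(n) = n² + n and g(n) = 3n² are both O(n²).
Big-O permits equal growth rates (f ≤ c·g for some c), so f(n) = O(g(n)) is true.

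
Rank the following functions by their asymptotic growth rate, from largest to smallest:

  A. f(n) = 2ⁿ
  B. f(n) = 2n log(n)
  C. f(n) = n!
C > A > B

Comparing growth rates:
C = n! is O(n!)
A = 2ⁿ is O(2ⁿ)
B = 2n log(n) is O(n log n)

Therefore, the order from fastest to slowest is: C > A > B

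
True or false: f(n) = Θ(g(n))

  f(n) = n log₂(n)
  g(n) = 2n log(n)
True

f(n) = n log₂(n) and g(n) = 2n log(n) are both O(n log n).
Since they have the same asymptotic growth rate, f(n) = Θ(g(n)) is true.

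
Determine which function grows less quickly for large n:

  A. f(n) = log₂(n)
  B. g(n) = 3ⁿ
A

f(n) = log₂(n) is O(log n), while g(n) = 3ⁿ is O(3ⁿ).
Since O(log n) grows slower than O(3ⁿ), f(n) is dominated.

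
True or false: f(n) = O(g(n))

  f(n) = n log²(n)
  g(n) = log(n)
False

f(n) = n log²(n) is O(n log² n), and g(n) = log(n) is O(log n).
Since O(n log² n) grows faster than O(log n), f(n) = O(g(n)) is false.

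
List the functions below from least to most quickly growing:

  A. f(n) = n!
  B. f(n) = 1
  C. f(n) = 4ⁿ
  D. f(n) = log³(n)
B < D < C < A

Comparing growth rates:
B = 1 is O(1)
D = log³(n) is O(log³ n)
C = 4ⁿ is O(4ⁿ)
A = n! is O(n!)

Therefore, the order from slowest to fastest is: B < D < C < A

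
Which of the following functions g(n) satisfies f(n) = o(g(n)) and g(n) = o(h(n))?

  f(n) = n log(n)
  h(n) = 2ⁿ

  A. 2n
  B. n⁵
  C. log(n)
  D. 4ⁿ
B

We need g(n) with n log(n) = o(g(n)) and g(n) = o(2ⁿ), i.e. O(n log n) ≺ g ≺ O(2ⁿ).
Check each option:
  A. 2n — O(n) does not grow strictly faster than f(n)
  B. n⁵ — O(n⁵) is strictly between O(n log n) and O(2ⁿ) ✓
  C. log(n) — O(log n) does not grow strictly faster than f(n)
  D. 4ⁿ — O(4ⁿ) does not grow strictly slower than h(n)

Only option B (n⁵) lies strictly between.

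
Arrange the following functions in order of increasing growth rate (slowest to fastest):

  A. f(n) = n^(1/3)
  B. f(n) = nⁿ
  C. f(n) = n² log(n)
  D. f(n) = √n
A < D < C < B

Comparing growth rates:
A = n^(1/3) is O(n^(1/3))
D = √n is O(√n)
C = n² log(n) is O(n² log n)
B = nⁿ is O(nⁿ)

Therefore, the order from slowest to fastest is: A < D < C < B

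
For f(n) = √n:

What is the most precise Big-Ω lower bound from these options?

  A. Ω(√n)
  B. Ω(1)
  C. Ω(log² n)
A

f(n) = √n is Ω(√n).
All listed options are valid Big-Ω bounds (lower bounds),
but Ω(√n) is the tightest (largest valid bound).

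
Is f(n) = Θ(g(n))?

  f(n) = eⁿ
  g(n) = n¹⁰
False

f(n) = eⁿ is O(eⁿ), and g(n) = n¹⁰ is O(n¹⁰).
Since they have different growth rates, f(n) = Θ(g(n)) is false.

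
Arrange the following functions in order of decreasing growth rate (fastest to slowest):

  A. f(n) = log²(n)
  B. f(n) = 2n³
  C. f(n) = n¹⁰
C > B > A

Comparing growth rates:
C = n¹⁰ is O(n¹⁰)
B = 2n³ is O(n³)
A = log²(n) is O(log² n)

Therefore, the order from fastest to slowest is: C > B > A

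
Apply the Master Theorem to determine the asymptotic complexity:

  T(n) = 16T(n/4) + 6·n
Θ(n²)

Master Theorem: a = 16, b = 4, f(n) = 6·n.
Compute the critical exponent d = log₄(16) = 2.
Compare f(n) = Θ(n) against n^d:
  k = 1 < d = 2, so f(n) = O(n^(d-ε)) — Case 1.
  The recursion cost dominates: T(n) = Θ(n^d) = Θ(n²).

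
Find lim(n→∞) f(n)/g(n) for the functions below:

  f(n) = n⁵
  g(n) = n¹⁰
0

Since n⁵ (O(n⁵)) grows slower than n¹⁰ (O(n¹⁰)),
the ratio f(n)/g(n) → 0 as n → ∞.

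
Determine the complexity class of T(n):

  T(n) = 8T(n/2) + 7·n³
Θ(n³ log n)

Master Theorem: a = 8, b = 2, f(n) = 7·n³.
Compute the critical exponent d = log₂(8) = 3.
Compare f(n) = Θ(n³) against n^d:
  k = 3 = d, so f(n) = Θ(n^d) — Case 2.
  Work is balanced across levels: T(n) = Θ(n^d log n) = Θ(n³ log n).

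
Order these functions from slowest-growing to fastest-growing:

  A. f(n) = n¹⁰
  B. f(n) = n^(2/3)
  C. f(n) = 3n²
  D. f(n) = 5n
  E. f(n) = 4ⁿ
B < D < C < A < E

Comparing growth rates:
B = n^(2/3) is O(n^(2/3))
D = 5n is O(n)
C = 3n² is O(n²)
A = n¹⁰ is O(n¹⁰)
E = 4ⁿ is O(4ⁿ)

Therefore, the order from slowest to fastest is: B < D < C < A < E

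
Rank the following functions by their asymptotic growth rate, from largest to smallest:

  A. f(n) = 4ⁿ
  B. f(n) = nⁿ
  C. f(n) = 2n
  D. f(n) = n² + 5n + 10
B > A > D > C

Comparing growth rates:
B = nⁿ is O(nⁿ)
A = 4ⁿ is O(4ⁿ)
D = n² + 5n + 10 is O(n²)
C = 2n is O(n)

Therefore, the order from fastest to slowest is: B > A > D > C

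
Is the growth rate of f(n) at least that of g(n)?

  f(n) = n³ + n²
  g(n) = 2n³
True

f(n) = n³ + n² and g(n) = 2n³ are both O(n³).
Big-Ω permits equal growth rates (f ≥ c·g for some c > 0), so f(n) = Ω(g(n)) is true.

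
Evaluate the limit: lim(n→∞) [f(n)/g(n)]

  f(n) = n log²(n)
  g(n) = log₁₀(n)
∞

Since n log²(n) (O(n log² n)) grows faster than log₁₀(n) (O(log n)),
the ratio f(n)/g(n) → ∞ as n → ∞.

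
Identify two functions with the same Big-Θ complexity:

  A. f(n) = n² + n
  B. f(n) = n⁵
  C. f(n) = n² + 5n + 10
A and C

Examining each function:
  A. n² + n is O(n²)
  B. n⁵ is O(n⁵)
  C. n² + 5n + 10 is O(n²)

Functions A and C both have the same complexity class.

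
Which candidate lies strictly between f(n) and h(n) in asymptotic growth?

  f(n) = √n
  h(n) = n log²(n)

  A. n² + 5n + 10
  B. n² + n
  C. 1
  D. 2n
D

We need g(n) with √n = o(g(n)) and g(n) = o(n log²(n)), i.e. O(√n) ≺ g ≺ O(n log² n).
Check each option:
  A. n² + 5n + 10 — O(n²) does not grow strictly slower than h(n)
  B. n² + n — O(n²) does not grow strictly slower than h(n)
  C. 1 — O(1) does not grow strictly faster than f(n)
  D. 2n — O(n) is strictly between O(√n) and O(n log² n) ✓

Only option D (2n) lies strictly between.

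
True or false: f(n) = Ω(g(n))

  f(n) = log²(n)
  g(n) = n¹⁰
False

f(n) = log²(n) is O(log² n), and g(n) = n¹⁰ is O(n¹⁰).
Since O(log² n) grows slower than O(n¹⁰), f(n) = Ω(g(n)) is false.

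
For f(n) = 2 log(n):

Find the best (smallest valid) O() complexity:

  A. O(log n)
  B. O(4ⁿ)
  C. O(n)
A

f(n) = 2 log(n) is O(log n).
All listed options are valid Big-O bounds (upper bounds),
but O(log n) is the tightest (smallest valid bound).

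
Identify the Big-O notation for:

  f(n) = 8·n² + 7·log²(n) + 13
O(n²)

The dominant term in 8·n² + 7·log²(n) + 13 is 8·n², which is Θ(n²).
Lower-order terms (7·log²(n), 13) are asymptotically negligible.
Constants are absorbed, so the tightest bound is O(n²).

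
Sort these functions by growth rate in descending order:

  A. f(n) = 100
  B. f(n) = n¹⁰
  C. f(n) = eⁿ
C > B > A

Comparing growth rates:
C = eⁿ is O(eⁿ)
B = n¹⁰ is O(n¹⁰)
A = 100 is O(1)

Therefore, the order from fastest to slowest is: C > B > A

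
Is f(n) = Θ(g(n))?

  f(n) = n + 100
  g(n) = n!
False

f(n) = n + 100 is O(n), and g(n) = n! is O(n!).
Since they have different growth rates, f(n) = Θ(g(n)) is false.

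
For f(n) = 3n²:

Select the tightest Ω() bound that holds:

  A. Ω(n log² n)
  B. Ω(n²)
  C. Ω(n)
B

f(n) = 3n² is Ω(n²).
All listed options are valid Big-Ω bounds (lower bounds),
but Ω(n²) is the tightest (largest valid bound).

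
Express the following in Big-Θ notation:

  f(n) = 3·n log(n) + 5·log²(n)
Θ(n log n)

Order the terms by growth rate: 5·log²(n) ≺ 3·n log(n).
The fastest-growing term 3·n log(n) dominates as n → ∞; dropping its constant factor gives Θ(n log n).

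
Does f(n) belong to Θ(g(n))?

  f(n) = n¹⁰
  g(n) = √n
False

f(n) = n¹⁰ is O(n¹⁰), and g(n) = √n is O(√n).
Since they have different growth rates, f(n) = Θ(g(n)) is false.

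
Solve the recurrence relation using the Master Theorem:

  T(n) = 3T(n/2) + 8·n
Θ(n^log₂(3))

Master Theorem: a = 3, b = 2, f(n) = 8·n.
Compute the critical exponent d = log₂(3) = 1.585.
Compare f(n) = Θ(n) against n^d:
  k = 1 < d = 1.585, so f(n) = O(n^(d-ε)) — Case 1.
  The recursion cost dominates: T(n) = Θ(n^d) = Θ(n^log₂(3)).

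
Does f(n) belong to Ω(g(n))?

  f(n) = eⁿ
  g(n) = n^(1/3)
True

f(n) = eⁿ is O(eⁿ), and g(n) = n^(1/3) is O(n^(1/3)).
Since O(eⁿ) grows at least as fast as O(n^(1/3)), f(n) = Ω(g(n)) is true.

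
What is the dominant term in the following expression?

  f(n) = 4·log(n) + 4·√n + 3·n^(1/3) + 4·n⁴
4·n⁴

Looking at each term:
  - 4·log(n) is O(log n)
  - 4·√n is O(√n)
  - 3·n^(1/3) is O(n^(1/3))
  - 4·n⁴ is O(n⁴)

The term 4·n⁴ (O(n⁴)) grows fastest and dominates all others.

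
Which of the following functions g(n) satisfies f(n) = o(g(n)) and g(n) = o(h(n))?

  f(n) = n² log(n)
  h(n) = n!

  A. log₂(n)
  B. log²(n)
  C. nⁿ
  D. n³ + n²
D

We need g(n) with n² log(n) = o(g(n)) and g(n) = o(n!), i.e. O(n² log n) ≺ g ≺ O(n!).
Check each option:
  A. log₂(n) — O(log n) does not grow strictly faster than f(n)
  B. log²(n) — O(log² n) does not grow strictly faster than f(n)
  C. nⁿ — O(nⁿ) does not grow strictly slower than h(n)
  D. n³ + n² — O(n³) is strictly between O(n² log n) and O(n!) ✓

Only option D (n³ + n²) lies strictly between.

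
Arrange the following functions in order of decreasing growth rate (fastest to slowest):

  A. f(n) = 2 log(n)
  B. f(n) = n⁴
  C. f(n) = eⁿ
C > B > A

Comparing growth rates:
C = eⁿ is O(eⁿ)
B = n⁴ is O(n⁴)
A = 2 log(n) is O(log n)

Therefore, the order from fastest to slowest is: C > B > A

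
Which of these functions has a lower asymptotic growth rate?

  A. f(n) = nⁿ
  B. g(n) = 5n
B

f(n) = nⁿ is O(nⁿ), while g(n) = 5n is O(n).
Since O(n) grows slower than O(nⁿ), g(n) is dominated.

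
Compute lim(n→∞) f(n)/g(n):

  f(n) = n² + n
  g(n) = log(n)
∞

Since n² + n (O(n²)) grows faster than log(n) (O(log n)),
the ratio f(n)/g(n) → ∞ as n → ∞.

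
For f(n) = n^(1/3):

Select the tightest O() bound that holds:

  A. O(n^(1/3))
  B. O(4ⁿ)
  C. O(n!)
A

f(n) = n^(1/3) is O(n^(1/3)).
All listed options are valid Big-O bounds (upper bounds),
but O(n^(1/3)) is the tightest (smallest valid bound).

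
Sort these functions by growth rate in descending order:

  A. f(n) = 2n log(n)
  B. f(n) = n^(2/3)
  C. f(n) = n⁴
C > A > B

Comparing growth rates:
C = n⁴ is O(n⁴)
A = 2n log(n) is O(n log n)
B = n^(2/3) is O(n^(2/3))

Therefore, the order from fastest to slowest is: C > A > B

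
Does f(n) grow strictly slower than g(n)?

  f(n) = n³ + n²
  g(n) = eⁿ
True

f(n) = n³ + n² is O(n³), and g(n) = eⁿ is O(eⁿ).
Since O(n³) grows strictly slower than O(eⁿ), f(n) = o(g(n)) is true.
This means lim(n→∞) f(n)/g(n) = 0.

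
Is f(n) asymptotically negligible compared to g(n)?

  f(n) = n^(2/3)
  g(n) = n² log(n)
True

f(n) = n^(2/3) is O(n^(2/3)), and g(n) = n² log(n) is O(n² log n).
Since O(n^(2/3)) grows strictly slower than O(n² log n), f(n) = o(g(n)) is true.
This means lim(n→∞) f(n)/g(n) = 0.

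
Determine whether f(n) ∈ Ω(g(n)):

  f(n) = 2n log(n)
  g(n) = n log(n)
True

f(n) = 2n log(n) and g(n) = n log(n) are both O(n log n).
Big-Ω permits equal growth rates (f ≥ c·g for some c > 0), so f(n) = Ω(g(n)) is true.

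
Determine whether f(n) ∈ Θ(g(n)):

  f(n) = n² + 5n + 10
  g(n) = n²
True

f(n) = n² + 5n + 10 and g(n) = n² are both O(n²).
Since they have the same asymptotic growth rate, f(n) = Θ(g(n)) is true.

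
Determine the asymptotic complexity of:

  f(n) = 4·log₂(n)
O(log n)

The dominant term in 4·log₂(n) is 4·log₂(n), which is Θ(log n).
Constants are absorbed, so the tightest bound is O(log n).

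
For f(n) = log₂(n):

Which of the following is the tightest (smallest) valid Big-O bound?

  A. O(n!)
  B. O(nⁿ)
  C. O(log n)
C

f(n) = log₂(n) is O(log n).
All listed options are valid Big-O bounds (upper bounds),
but O(log n) is the tightest (smallest valid bound).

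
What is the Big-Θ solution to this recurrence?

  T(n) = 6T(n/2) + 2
Θ(n^log₂(6))

Master Theorem: a = 6, b = 2, f(n) = 2.
Compute the critical exponent d = log₂(6) = 2.585.
Compare f(n) = Θ(1) against n^d:
  k = 0 < d = 2.585, so f(n) = O(n^(d-ε)) — Case 1.
  The recursion cost dominates: T(n) = Θ(n^d) = Θ(n^log₂(6)).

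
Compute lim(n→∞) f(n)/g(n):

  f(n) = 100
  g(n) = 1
100

Since 100 and 1 have the same growth rate (O(1)),
the ratio converges to a constant: 100.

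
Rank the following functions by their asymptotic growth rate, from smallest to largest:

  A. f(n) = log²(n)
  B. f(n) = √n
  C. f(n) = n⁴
A < B < C

Comparing growth rates:
A = log²(n) is O(log² n)
B = √n is O(√n)
C = n⁴ is O(n⁴)

Therefore, the order from slowest to fastest is: A < B < C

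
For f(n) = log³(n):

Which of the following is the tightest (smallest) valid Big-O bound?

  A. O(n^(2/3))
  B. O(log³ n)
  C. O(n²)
B

f(n) = log³(n) is O(log³ n).
All listed options are valid Big-O bounds (upper bounds),
but O(log³ n) is the tightest (smallest valid bound).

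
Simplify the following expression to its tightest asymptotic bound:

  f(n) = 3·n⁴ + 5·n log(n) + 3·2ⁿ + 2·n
Θ(2ⁿ)

Order the terms by growth rate: 2·n ≺ 5·n log(n) ≺ 3·n⁴ ≺ 3·2ⁿ.
The fastest-growing term 3·2ⁿ dominates as n → ∞; dropping its constant factor gives Θ(2ⁿ).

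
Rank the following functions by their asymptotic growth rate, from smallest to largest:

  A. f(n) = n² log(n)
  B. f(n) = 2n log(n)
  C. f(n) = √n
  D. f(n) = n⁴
C < B < A < D

Comparing growth rates:
C = √n is O(√n)
B = 2n log(n) is O(n log n)
A = n² log(n) is O(n² log n)
D = n⁴ is O(n⁴)

Therefore, the order from slowest to fastest is: C < B < A < D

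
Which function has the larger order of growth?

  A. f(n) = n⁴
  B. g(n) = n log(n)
A

f(n) = n⁴ is O(n⁴), while g(n) = n log(n) is O(n log n).
Since O(n⁴) grows faster than O(n log n), f(n) dominates.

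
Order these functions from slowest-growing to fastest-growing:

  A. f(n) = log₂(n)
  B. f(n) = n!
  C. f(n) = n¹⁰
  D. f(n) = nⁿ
A < C < B < D

Comparing growth rates:
A = log₂(n) is O(log n)
C = n¹⁰ is O(n¹⁰)
B = n! is O(n!)
D = nⁿ is O(nⁿ)

Therefore, the order from slowest to fastest is: A < C < B < D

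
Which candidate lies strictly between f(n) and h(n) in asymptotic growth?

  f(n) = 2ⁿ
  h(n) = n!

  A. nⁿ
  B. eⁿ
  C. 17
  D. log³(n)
B

We need g(n) with 2ⁿ = o(g(n)) and g(n) = o(n!), i.e. O(2ⁿ) ≺ g ≺ O(n!).
Check each option:
  A. nⁿ — O(nⁿ) does not grow strictly slower than h(n)
  B. eⁿ — O(eⁿ) is strictly between O(2ⁿ) and O(n!) ✓
  C. 17 — O(1) does not grow strictly faster than f(n)
  D. log³(n) — O(log³ n) does not grow strictly faster than f(n)

Only option B (eⁿ) lies strictly between.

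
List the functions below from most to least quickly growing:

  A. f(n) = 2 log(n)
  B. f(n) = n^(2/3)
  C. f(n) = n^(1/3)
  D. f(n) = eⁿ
D > B > C > A

Comparing growth rates:
D = eⁿ is O(eⁿ)
B = n^(2/3) is O(n^(2/3))
C = n^(1/3) is O(n^(1/3))
A = 2 log(n) is O(log n)

Therefore, the order from fastest to slowest is: D > B > C > A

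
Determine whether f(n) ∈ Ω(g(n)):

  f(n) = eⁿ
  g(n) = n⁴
True

f(n) = eⁿ is O(eⁿ), and g(n) = n⁴ is O(n⁴).
Since O(eⁿ) grows at least as fast as O(n⁴), f(n) = Ω(g(n)) is true.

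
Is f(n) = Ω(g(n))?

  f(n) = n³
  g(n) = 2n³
True

f(n) = n³ and g(n) = 2n³ are both O(n³).
Big-Ω permits equal growth rates (f ≥ c·g for some c > 0), so f(n) = Ω(g(n)) is true.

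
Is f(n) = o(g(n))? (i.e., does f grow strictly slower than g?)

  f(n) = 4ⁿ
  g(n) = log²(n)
False

f(n) = 4ⁿ is O(4ⁿ), and g(n) = log²(n) is O(log² n).
Since O(4ⁿ) grows faster than or equal to O(log² n), f(n) = o(g(n)) is false.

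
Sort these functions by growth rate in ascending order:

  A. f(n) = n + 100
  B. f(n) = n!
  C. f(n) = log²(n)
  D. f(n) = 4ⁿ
C < A < D < B

Comparing growth rates:
C = log²(n) is O(log² n)
A = n + 100 is O(n)
D = 4ⁿ is O(4ⁿ)
B = n! is O(n!)

Therefore, the order from slowest to fastest is: C < A < D < B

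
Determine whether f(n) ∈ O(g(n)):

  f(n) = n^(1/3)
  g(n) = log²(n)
False

f(n) = n^(1/3) is O(n^(1/3)), and g(n) = log²(n) is O(log² n).
Since O(n^(1/3)) grows faster than O(log² n), f(n) = O(g(n)) is false.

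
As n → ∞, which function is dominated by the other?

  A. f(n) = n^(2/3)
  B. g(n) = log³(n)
B

f(n) = n^(2/3) is O(n^(2/3)), while g(n) = log³(n) is O(log³ n).
Since O(log³ n) grows slower than O(n^(2/3)), g(n) is dominated.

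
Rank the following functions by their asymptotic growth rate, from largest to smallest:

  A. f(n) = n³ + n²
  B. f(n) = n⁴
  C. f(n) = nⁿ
C > B > A

Comparing growth rates:
C = nⁿ is O(nⁿ)
B = n⁴ is O(n⁴)
A = n³ + n² is O(n³)

Therefore, the order from fastest to slowest is: C > B > A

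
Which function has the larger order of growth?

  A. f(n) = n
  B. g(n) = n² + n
B

f(n) = n is O(n), while g(n) = n² + n is O(n²).
Since O(n²) grows faster than O(n), g(n) dominates.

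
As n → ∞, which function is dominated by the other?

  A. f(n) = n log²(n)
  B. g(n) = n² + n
A

f(n) = n log²(n) is O(n log² n), while g(n) = n² + n is O(n²).
Since O(n log² n) grows slower than O(n²), f(n) is dominated.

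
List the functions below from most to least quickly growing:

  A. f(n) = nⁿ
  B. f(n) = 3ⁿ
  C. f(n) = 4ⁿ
A > C > B

Comparing growth rates:
A = nⁿ is O(nⁿ)
C = 4ⁿ is O(4ⁿ)
B = 3ⁿ is O(3ⁿ)

Therefore, the order from fastest to slowest is: A > C > B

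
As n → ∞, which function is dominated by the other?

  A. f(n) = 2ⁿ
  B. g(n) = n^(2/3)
B

f(n) = 2ⁿ is O(2ⁿ), while g(n) = n^(2/3) is O(n^(2/3)).
Since O(n^(2/3)) grows slower than O(2ⁿ), g(n) is dominated.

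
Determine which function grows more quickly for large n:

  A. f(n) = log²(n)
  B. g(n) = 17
A

f(n) = log²(n) is O(log² n), while g(n) = 17 is O(1).
Since O(log² n) grows faster than O(1), f(n) dominates.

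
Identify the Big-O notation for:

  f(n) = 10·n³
O(n³)

The dominant term in 10·n³ is 10·n³, which is Θ(n³).
Constants are absorbed, so the tightest bound is O(n³).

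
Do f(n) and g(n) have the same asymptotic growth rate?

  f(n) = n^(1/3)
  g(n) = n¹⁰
False

f(n) = n^(1/3) is O(n^(1/3)), and g(n) = n¹⁰ is O(n¹⁰).
Since they have different growth rates, f(n) = Θ(g(n)) is false.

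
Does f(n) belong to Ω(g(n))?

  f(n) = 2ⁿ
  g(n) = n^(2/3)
True

f(n) = 2ⁿ is O(2ⁿ), and g(n) = n^(2/3) is O(n^(2/3)).
Since O(2ⁿ) grows at least as fast as O(n^(2/3)), f(n) = Ω(g(n)) is true.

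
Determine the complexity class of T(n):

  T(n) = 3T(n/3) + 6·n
Θ(n log n)

Master Theorem: a = 3, b = 3, f(n) = 6·n.
Compute the critical exponent d = log₃(3) = 1.
Compare f(n) = Θ(n) against n^d:
  k = 1 = d, so f(n) = Θ(n^d) — Case 2.
  Work is balanced across levels: T(n) = Θ(n^d log n) = Θ(n log n).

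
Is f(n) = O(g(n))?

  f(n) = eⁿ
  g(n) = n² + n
False

f(n) = eⁿ is O(eⁿ), and g(n) = n² + n is O(n²).
Since O(eⁿ) grows faster than O(n²), f(n) = O(g(n)) is false.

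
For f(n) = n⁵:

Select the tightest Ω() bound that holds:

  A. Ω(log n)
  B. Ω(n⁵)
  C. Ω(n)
B

f(n) = n⁵ is Ω(n⁵).
All listed options are valid Big-Ω bounds (lower bounds),
but Ω(n⁵) is the tightest (largest valid bound).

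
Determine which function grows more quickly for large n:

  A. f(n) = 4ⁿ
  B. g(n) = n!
B

f(n) = 4ⁿ is O(4ⁿ), while g(n) = n! is O(n!).
Since O(n!) grows faster than O(4ⁿ), g(n) dominates.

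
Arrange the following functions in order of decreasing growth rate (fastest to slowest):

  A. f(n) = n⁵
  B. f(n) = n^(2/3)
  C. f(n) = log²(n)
A > B > C

Comparing growth rates:
A = n⁵ is O(n⁵)
B = n^(2/3) is O(n^(2/3))
C = log²(n) is O(log² n)

Therefore, the order from fastest to slowest is: A > B > C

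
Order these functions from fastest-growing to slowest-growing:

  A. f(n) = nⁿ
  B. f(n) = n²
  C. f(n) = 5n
A > B > C

Comparing growth rates:
A = nⁿ is O(nⁿ)
B = n² is O(n²)
C = 5n is O(n)

Therefore, the order from fastest to slowest is: A > B > C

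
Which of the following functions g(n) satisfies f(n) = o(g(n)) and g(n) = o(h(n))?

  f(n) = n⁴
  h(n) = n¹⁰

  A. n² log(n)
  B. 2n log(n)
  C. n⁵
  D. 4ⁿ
C

We need g(n) with n⁴ = o(g(n)) and g(n) = o(n¹⁰), i.e. O(n⁴) ≺ g ≺ O(n¹⁰).
Check each option:
  A. n² log(n) — O(n² log n) does not grow strictly faster than f(n)
  B. 2n log(n) — O(n log n) does not grow strictly faster than f(n)
  C. n⁵ — O(n⁵) is strictly between O(n⁴) and O(n¹⁰) ✓
  D. 4ⁿ — O(4ⁿ) does not grow strictly slower than h(n)

Only option C (n⁵) lies strictly between.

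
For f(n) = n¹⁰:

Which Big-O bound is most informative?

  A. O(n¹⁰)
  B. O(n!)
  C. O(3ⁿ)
A

f(n) = n¹⁰ is O(n¹⁰).
All listed options are valid Big-O bounds (upper bounds),
but O(n¹⁰) is the tightest (smallest valid bound).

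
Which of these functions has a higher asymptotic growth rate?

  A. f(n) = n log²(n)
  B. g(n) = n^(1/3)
A

f(n) = n log²(n) is O(n log² n), while g(n) = n^(1/3) is O(n^(1/3)).
Since O(n log² n) grows faster than O(n^(1/3)), f(n) dominates.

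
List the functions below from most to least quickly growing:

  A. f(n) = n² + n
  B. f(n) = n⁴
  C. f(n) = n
B > A > C

Comparing growth rates:
B = n⁴ is O(n⁴)
A = n² + n is O(n²)
C = n is O(n)

Therefore, the order from fastest to slowest is: B > A > C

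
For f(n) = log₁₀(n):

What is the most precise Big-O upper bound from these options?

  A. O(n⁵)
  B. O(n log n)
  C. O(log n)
C

f(n) = log₁₀(n) is O(log n).
All listed options are valid Big-O bounds (upper bounds),
but O(log n) is the tightest (smallest valid bound).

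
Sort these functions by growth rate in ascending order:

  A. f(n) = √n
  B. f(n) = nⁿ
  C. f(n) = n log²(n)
A < C < B

Comparing growth rates:
A = √n is O(√n)
C = n log²(n) is O(n log² n)
B = nⁿ is O(nⁿ)

Therefore, the order from slowest to fastest is: A < C < B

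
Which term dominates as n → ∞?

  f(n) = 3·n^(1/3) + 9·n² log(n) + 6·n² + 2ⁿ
2ⁿ

Looking at each term:
  - 3·n^(1/3) is O(n^(1/3))
  - 9·n² log(n) is O(n² log n)
  - 6·n² is O(n²)
  - 2ⁿ is O(2ⁿ)

The term 2ⁿ (O(2ⁿ)) grows fastest and dominates all others.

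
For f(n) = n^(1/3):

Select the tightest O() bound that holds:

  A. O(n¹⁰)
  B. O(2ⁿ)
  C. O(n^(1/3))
C

f(n) = n^(1/3) is O(n^(1/3)).
All listed options are valid Big-O bounds (upper bounds),
but O(n^(1/3)) is the tightest (smallest valid bound).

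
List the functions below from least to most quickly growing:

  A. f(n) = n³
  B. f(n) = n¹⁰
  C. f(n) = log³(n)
C < A < B

Comparing growth rates:
C = log³(n) is O(log³ n)
A = n³ is O(n³)
B = n¹⁰ is O(n¹⁰)

Therefore, the order from slowest to fastest is: C < A < B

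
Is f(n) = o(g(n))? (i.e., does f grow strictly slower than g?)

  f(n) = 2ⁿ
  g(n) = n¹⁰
False

f(n) = 2ⁿ is O(2ⁿ), and g(n) = n¹⁰ is O(n¹⁰).
Since O(2ⁿ) grows faster than or equal to O(n¹⁰), f(n) = o(g(n)) is false.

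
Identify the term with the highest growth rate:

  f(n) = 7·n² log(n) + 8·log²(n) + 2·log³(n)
7·n² log(n)

Looking at each term:
  - 7·n² log(n) is O(n² log n)
  - 8·log²(n) is O(log² n)
  - 2·log³(n) is O(log³ n)

The term 7·n² log(n) (O(n² log n)) grows fastest and dominates all others.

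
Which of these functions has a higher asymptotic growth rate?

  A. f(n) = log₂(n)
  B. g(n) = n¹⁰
B

f(n) = log₂(n) is O(log n), while g(n) = n¹⁰ is O(n¹⁰).
Since O(n¹⁰) grows faster than O(log n), g(n) dominates.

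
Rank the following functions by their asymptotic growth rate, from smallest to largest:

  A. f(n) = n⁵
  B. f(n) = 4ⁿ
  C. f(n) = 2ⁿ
A < C < B

Comparing growth rates:
A = n⁵ is O(n⁵)
C = 2ⁿ is O(2ⁿ)
B = 4ⁿ is O(4ⁿ)

Therefore, the order from slowest to fastest is: A < C < B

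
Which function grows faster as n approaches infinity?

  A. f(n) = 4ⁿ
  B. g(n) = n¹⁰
A

f(n) = 4ⁿ is O(4ⁿ), while g(n) = n¹⁰ is O(n¹⁰).
Since O(4ⁿ) grows faster than O(n¹⁰), f(n) dominates.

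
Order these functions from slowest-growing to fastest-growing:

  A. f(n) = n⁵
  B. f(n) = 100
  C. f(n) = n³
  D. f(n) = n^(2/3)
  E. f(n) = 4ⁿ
B < D < C < A < E

Comparing growth rates:
B = 100 is O(1)
D = n^(2/3) is O(n^(2/3))
C = n³ is O(n³)
A = n⁵ is O(n⁵)
E = 4ⁿ is O(4ⁿ)

Therefore, the order from slowest to fastest is: B < D < C < A < E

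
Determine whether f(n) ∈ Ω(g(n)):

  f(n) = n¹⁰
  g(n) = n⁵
True

f(n) = n¹⁰ is O(n¹⁰), and g(n) = n⁵ is O(n⁵).
Since O(n¹⁰) grows at least as fast as O(n⁵), f(n) = Ω(g(n)) is true.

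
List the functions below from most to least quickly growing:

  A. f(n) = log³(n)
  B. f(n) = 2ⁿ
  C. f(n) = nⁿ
C > B > A

Comparing growth rates:
C = nⁿ is O(nⁿ)
B = 2ⁿ is O(2ⁿ)
A = log³(n) is O(log³ n)

Therefore, the order from fastest to slowest is: C > B > A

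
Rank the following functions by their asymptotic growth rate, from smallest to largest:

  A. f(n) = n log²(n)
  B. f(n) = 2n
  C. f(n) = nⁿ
B < A < C

Comparing growth rates:
B = 2n is O(n)
A = n log²(n) is O(n log² n)
C = nⁿ is O(nⁿ)

Therefore, the order from slowest to fastest is: B < A < C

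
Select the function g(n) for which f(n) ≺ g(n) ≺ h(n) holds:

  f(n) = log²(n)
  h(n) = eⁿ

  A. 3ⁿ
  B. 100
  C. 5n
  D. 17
C

We need g(n) with log²(n) = o(g(n)) and g(n) = o(eⁿ), i.e. O(log² n) ≺ g ≺ O(eⁿ).
Check each option:
  A. 3ⁿ — O(3ⁿ) does not grow strictly slower than h(n)
  B. 100 — O(1) does not grow strictly faster than f(n)
  C. 5n — O(n) is strictly between O(log² n) and O(eⁿ) ✓
  D. 17 — O(1) does not grow strictly faster than f(n)

Only option C (5n) lies strictly between.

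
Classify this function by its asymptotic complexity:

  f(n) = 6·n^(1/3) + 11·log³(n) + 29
O(n^(1/3))

The dominant term in 6·n^(1/3) + 11·log³(n) + 29 is 6·n^(1/3), which is Θ(n^(1/3)).
Lower-order terms (11·log³(n), 29) are asymptotically negligible.
Constants are absorbed, so the tightest bound is O(n^(1/3)).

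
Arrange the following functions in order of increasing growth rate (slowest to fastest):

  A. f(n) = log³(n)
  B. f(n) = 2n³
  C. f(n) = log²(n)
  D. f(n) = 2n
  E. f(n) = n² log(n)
C < A < D < E < B

Comparing growth rates:
C = log²(n) is O(log² n)
A = log³(n) is O(log³ n)
D = 2n is O(n)
E = n² log(n) is O(n² log n)
B = 2n³ is O(n³)

Therefore, the order from slowest to fastest is: C < A < D < E < B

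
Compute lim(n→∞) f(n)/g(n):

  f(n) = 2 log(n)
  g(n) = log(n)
2

Since 2 log(n) and log(n) have the same growth rate (O(log n)),
the ratio converges to a constant: 2.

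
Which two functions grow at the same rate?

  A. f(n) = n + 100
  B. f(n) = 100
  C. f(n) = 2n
A and C

Examining each function:
  A. n + 100 is O(n)
  B. 100 is O(1)
  C. 2n is O(n)

Functions A and C both have the same complexity class.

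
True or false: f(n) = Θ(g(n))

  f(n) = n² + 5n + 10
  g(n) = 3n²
True

f(n) = n² + 5n + 10 and g(n) = 3n² are both O(n²).
Since they have the same asymptotic growth rate, f(n) = Θ(g(n)) is true.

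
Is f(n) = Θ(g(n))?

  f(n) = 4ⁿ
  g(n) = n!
False

f(n) = 4ⁿ is O(4ⁿ), and g(n) = n! is O(n!).
Since they have different growth rates, f(n) = Θ(g(n)) is false.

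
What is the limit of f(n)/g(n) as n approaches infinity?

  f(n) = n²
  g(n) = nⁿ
0

Since n² (O(n²)) grows slower than nⁿ (O(nⁿ)),
the ratio f(n)/g(n) → 0 as n → ∞.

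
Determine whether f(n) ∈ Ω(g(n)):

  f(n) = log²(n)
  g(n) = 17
True

f(n) = log²(n) is O(log² n), and g(n) = 17 is O(1).
Since O(log² n) grows at least as fast as O(1), f(n) = Ω(g(n)) is true.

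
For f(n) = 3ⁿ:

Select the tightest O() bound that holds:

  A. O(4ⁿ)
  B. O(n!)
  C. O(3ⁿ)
C

f(n) = 3ⁿ is O(3ⁿ).
All listed options are valid Big-O bounds (upper bounds),
but O(3ⁿ) is the tightest (smallest valid bound).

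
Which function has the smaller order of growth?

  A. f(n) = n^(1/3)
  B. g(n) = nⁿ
A

f(n) = n^(1/3) is O(n^(1/3)), while g(n) = nⁿ is O(nⁿ).
Since O(n^(1/3)) grows slower than O(nⁿ), f(n) is dominated.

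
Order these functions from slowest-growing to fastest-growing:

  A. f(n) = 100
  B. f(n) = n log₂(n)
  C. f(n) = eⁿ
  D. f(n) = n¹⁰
A < B < D < C

Comparing growth rates:
A = 100 is O(1)
B = n log₂(n) is O(n log n)
D = n¹⁰ is O(n¹⁰)
C = eⁿ is O(eⁿ)

Therefore, the order from slowest to fastest is: A < B < D < C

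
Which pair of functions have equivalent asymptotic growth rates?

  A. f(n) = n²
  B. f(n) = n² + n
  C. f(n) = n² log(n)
A and B

Examining each function:
  A. n² is O(n²)
  B. n² + n is O(n²)
  C. n² log(n) is O(n² log n)

Functions A and B both have the same complexity class.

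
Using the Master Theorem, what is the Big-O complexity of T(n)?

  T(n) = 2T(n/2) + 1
Θ(n)

Master Theorem: a = 2, b = 2, f(n) = 1.
Compute the critical exponent d = log₂(2) = 1.
Compare f(n) = Θ(1) against n^d:
  k = 0 < d = 1, so f(n) = O(n^(d-ε)) — Case 1.
  The recursion cost dominates: T(n) = Θ(n^d) = Θ(n).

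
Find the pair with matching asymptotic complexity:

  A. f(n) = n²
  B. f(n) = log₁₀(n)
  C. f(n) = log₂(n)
B and C

Examining each function:
  A. n² is O(n²)
  B. log₁₀(n) is O(log n)
  C. log₂(n) is O(log n)

Functions B and C both have the same complexity class.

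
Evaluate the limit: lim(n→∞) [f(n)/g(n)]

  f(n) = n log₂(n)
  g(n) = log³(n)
∞

Since n log₂(n) (O(n log n)) grows faster than log³(n) (O(log³ n)),
the ratio f(n)/g(n) → ∞ as n → ∞.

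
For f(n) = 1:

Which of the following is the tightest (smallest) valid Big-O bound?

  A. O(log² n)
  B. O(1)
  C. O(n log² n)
B

f(n) = 1 is O(1).
All listed options are valid Big-O bounds (upper bounds),
but O(1) is the tightest (smallest valid bound).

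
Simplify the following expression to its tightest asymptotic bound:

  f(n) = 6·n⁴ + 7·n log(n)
Θ(n⁴)

Order the terms by growth rate: 7·n log(n) ≺ 6·n⁴.
The fastest-growing term 6·n⁴ dominates as n → ∞; dropping its constant factor gives Θ(n⁴).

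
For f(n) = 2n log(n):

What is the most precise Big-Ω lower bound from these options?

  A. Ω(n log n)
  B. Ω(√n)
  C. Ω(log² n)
A

f(n) = 2n log(n) is Ω(n log n).
All listed options are valid Big-Ω bounds (lower bounds),
but Ω(n log n) is the tightest (largest valid bound).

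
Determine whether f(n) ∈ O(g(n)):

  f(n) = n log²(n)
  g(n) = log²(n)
False

f(n) = n log²(n) is O(n log² n), and g(n) = log²(n) is O(log² n).
Since O(n log² n) grows faster than O(log² n), f(n) = O(g(n)) is false.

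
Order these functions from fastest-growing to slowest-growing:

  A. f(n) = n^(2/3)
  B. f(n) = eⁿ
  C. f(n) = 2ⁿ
B > C > A

Comparing growth rates:
B = eⁿ is O(eⁿ)
C = 2ⁿ is O(2ⁿ)
A = n^(2/3) is O(n^(2/3))

Therefore, the order from fastest to slowest is: B > C > A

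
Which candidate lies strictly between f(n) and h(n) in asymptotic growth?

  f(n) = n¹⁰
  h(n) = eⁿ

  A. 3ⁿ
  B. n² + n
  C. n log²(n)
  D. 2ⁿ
D

We need g(n) with n¹⁰ = o(g(n)) and g(n) = o(eⁿ), i.e. O(n¹⁰) ≺ g ≺ O(eⁿ).
Check each option:
  A. 3ⁿ — O(3ⁿ) does not grow strictly slower than h(n)
  B. n² + n — O(n²) does not grow strictly faster than f(n)
  C. n log²(n) — O(n log² n) does not grow strictly faster than f(n)
  D. 2ⁿ — O(2ⁿ) is strictly between O(n¹⁰) and O(eⁿ) ✓

Only option D (2ⁿ) lies strictly between.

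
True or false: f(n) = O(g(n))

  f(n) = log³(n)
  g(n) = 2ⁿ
True

f(n) = log³(n) is O(log³ n), and g(n) = 2ⁿ is O(2ⁿ).
Since O(log³ n) ⊆ O(2ⁿ) (f grows no faster than g), f(n) = O(g(n)) is true.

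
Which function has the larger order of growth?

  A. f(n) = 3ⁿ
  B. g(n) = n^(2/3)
A

f(n) = 3ⁿ is O(3ⁿ), while g(n) = n^(2/3) is O(n^(2/3)).
Since O(3ⁿ) grows faster than O(n^(2/3)), f(n) dominates.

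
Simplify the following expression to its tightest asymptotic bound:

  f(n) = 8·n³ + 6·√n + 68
Θ(n³)

Order the terms by growth rate: 68 ≺ 6·√n ≺ 8·n³.
The fastest-growing term 8·n³ dominates as n → ∞; dropping its constant factor gives Θ(n³).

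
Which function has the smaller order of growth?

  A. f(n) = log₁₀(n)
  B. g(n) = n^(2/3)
A

f(n) = log₁₀(n) is O(log n), while g(n) = n^(2/3) is O(n^(2/3)).
Since O(log n) grows slower than O(n^(2/3)), f(n) is dominated.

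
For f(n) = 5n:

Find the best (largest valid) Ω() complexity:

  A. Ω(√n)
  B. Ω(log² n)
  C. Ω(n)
C

f(n) = 5n is Ω(n).
All listed options are valid Big-Ω bounds (lower bounds),
but Ω(n) is the tightest (largest valid bound).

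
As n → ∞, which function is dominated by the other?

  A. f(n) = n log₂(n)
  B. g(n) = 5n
B

f(n) = n log₂(n) is O(n log n), while g(n) = 5n is O(n).
Since O(n) grows slower than O(n log n), g(n) is dominated.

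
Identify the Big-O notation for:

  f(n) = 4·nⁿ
O(nⁿ)

The dominant term in 4·nⁿ is 4·nⁿ, which is Θ(nⁿ).
Constants are absorbed, so the tightest bound is O(nⁿ).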